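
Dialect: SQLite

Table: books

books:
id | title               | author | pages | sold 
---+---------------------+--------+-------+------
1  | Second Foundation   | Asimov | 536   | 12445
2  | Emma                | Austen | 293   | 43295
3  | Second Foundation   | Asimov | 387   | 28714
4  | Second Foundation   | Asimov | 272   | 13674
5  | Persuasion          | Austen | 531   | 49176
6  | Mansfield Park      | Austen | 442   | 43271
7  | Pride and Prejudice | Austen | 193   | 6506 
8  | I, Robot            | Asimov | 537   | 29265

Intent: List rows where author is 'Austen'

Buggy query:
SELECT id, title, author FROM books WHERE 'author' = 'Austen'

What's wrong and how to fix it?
Bug: 'author' in single quotes is a string literal, not the column; the comparison is literal-vs-literal and never true

Fix: Reference the column as author without single quotes

Corrected query:
SELECT id, title, author FROM books WHERE author = 'Austen'

Result:
id | title               | author
---+---------------------+-------
2  | Emma                | Austen
5  | Persuasion          | Austen
6  | Mansfield Park      | Austen
7  | Pride and Prejudice | Austen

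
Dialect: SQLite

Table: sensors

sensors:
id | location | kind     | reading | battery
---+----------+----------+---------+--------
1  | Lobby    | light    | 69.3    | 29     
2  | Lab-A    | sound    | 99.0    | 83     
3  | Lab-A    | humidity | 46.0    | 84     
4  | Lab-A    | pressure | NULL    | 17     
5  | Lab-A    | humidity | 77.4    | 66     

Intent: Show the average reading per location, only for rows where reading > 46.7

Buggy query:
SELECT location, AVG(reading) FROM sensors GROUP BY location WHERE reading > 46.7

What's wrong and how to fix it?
Bug: Row-level WHERE must come before GROUP BY in the clause order

Fix: Move the WHERE clause before GROUP BY

Corrected query:
SELECT location, AVG(reading) FROM sensors WHERE reading > 46.7 GROUP BY location

Result:
location | AVG(reading)
---------+-------------
Lab-A    | 88.2        
Lobby    | 69.3        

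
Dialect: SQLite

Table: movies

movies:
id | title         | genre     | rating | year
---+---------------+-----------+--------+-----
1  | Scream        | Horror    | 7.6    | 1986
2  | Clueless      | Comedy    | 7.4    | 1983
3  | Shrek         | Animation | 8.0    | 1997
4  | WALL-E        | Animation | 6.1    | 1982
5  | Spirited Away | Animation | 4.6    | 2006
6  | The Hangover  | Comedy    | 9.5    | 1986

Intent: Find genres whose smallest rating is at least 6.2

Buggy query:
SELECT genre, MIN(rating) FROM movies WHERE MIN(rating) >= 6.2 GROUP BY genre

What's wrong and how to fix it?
Bug: MIN() in WHERE is a misuse of aggregate

Fix: Replace WHERE with HAVING after the GROUP BY

Corrected query:
SELECT genre, MIN(rating) FROM movies GROUP BY genre HAVING MIN(rating) >= 6.2

Result:
genre  | MIN(rating)
-------+------------
Comedy | 7.4        
Horror | 7.6        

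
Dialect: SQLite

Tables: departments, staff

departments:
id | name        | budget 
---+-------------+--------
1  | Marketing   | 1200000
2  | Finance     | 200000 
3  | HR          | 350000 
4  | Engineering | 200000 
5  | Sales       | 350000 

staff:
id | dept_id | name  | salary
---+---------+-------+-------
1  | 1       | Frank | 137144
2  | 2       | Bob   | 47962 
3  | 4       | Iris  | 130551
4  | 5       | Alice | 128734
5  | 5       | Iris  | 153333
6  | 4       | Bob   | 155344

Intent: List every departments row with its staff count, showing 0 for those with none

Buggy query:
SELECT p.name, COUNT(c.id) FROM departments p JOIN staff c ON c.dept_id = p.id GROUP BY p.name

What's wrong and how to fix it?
Bug: INNER JOIN drops departments rows that have no matching staff rows

Fix: Switch to LEFT JOIN to retain unmatched parent rows

Corrected query:
SELECT p.name, COUNT(c.id) FROM departments p LEFT JOIN staff c ON c.dept_id = p.id GROUP BY p.name

Result:
name        | COUNT(c.id)
------------+------------
Engineering | 2          
Finance     | 1          
HR          | 0          
Marketing   | 1          
Sales       | 2          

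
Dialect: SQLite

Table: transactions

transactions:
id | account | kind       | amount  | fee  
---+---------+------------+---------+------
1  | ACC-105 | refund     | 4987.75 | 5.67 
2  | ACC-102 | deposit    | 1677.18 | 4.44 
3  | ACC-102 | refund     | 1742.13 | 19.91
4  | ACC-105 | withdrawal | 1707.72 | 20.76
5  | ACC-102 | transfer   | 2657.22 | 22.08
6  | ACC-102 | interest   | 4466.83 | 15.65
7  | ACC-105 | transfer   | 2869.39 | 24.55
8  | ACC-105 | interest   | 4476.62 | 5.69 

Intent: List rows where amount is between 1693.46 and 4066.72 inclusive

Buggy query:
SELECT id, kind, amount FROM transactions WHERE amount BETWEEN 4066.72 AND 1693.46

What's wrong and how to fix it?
Bug: The bounds are reversed; BETWEEN a AND b requires a <= b to match anything

Fix: Swap the bounds so the smaller value comes first

Corrected query:
SELECT id, kind, amount FROM transactions WHERE amount BETWEEN 1693.46 AND 4066.72

Result:
id | kind       | amount 
---+------------+--------
3  | refund     | 1742.13
4  | withdrawal | 1707.72
5  | transfer   | 2657.22
7  | transfer   | 2869.39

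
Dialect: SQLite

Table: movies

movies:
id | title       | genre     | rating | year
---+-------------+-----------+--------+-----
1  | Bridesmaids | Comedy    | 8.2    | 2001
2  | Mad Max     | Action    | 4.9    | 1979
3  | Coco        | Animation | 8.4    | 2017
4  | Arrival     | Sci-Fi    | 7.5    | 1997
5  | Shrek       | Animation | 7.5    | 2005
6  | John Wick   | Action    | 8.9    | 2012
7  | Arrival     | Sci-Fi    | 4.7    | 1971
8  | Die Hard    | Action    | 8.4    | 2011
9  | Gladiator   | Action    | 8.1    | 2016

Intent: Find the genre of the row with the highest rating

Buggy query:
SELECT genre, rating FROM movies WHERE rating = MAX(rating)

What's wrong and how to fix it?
Bug: WHERE is evaluated per row; an aggregate over the whole table isn't defined there

Fix: Wrap MAX in a scalar subquery so WHERE compares against a single value

Corrected query:
SELECT genre, rating FROM movies WHERE rating = (SELECT MAX(rating) FROM movies)

Result:
genre  | rating
-------+-------
Action | 8.9   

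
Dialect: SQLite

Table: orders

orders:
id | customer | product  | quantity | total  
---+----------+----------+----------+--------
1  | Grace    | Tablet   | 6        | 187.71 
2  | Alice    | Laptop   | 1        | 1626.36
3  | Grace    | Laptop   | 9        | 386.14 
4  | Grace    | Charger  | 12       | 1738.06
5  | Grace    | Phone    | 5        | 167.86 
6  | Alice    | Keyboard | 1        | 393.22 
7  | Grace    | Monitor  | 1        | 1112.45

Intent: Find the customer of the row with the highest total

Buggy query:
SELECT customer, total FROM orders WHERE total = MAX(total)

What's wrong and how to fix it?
Bug: MAX(total) is an aggregate and cannot be used directly in WHERE

Fix: Wrap MAX in a scalar subquery so WHERE compares against a single value

Corrected query:
SELECT customer, total FROM orders WHERE total = (SELECT MAX(total) FROM orders)

Result:
customer | total  
---------+--------
Grace    | 1738.06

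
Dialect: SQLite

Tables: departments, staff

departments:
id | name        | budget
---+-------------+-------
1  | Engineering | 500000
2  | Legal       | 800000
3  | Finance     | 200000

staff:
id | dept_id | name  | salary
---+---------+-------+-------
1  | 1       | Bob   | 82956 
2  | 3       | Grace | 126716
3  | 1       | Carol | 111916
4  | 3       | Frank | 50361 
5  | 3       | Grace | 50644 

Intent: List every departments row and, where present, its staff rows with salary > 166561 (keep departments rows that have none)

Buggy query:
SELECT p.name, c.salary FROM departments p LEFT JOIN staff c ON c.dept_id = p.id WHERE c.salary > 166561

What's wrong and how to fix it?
Bug: Filtering c.salary in WHERE discards the NULL rows produced by LEFT JOIN, turning it into an inner join

Fix: Put 'c.salary > 166561' in the JOIN's ON clause instead of WHERE

Corrected query:
SELECT p.name, c.salary FROM departments p LEFT JOIN staff c ON c.dept_id = p.id AND c.salary > 166561

Result:
name        | salary
------------+-------
Engineering | NULL  
Legal       | NULL  
Finance     | NULL  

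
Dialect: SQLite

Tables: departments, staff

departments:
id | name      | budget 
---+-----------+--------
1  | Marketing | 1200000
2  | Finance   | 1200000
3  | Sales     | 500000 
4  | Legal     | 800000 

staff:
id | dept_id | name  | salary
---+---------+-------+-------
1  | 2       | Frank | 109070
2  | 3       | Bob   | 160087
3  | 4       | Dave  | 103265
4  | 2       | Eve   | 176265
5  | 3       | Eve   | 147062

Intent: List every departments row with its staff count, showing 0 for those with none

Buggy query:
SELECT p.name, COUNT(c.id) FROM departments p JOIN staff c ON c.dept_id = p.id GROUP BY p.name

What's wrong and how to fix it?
Bug: INNER JOIN drops departments rows that have no matching staff rows

Fix: Use LEFT JOIN so parents without children still appear (COUNT(c.id) gives 0)

Corrected query:
SELECT p.name, COUNT(c.id) FROM departments p LEFT JOIN staff c ON c.dept_id = p.id GROUP BY p.name

Result:
name      | COUNT(c.id)
----------+------------
Finance   | 2          
Legal     | 1          
Marketing | 0          
Sales     | 2          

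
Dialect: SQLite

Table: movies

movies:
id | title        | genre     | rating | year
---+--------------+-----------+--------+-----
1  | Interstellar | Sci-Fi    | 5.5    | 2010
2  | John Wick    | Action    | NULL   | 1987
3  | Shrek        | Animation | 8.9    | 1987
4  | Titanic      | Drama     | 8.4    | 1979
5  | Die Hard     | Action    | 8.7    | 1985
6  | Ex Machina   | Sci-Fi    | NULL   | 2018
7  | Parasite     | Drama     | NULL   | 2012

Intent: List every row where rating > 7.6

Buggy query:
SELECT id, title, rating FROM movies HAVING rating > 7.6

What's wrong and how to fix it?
Bug: This is a non-aggregate query (no GROUP BY, no aggregates), so in SQLite the HAVING clause is invalid here; a row-level condition belongs in WHERE

Fix: Use WHERE for row-level filtering

Corrected query:
SELECT id, title, rating FROM movies WHERE rating > 7.6

Result:
id | title    | rating
---+----------+-------
3  | Shrek    | 8.9   
4  | Titanic  | 8.4   
5  | Die Hard | 8.7   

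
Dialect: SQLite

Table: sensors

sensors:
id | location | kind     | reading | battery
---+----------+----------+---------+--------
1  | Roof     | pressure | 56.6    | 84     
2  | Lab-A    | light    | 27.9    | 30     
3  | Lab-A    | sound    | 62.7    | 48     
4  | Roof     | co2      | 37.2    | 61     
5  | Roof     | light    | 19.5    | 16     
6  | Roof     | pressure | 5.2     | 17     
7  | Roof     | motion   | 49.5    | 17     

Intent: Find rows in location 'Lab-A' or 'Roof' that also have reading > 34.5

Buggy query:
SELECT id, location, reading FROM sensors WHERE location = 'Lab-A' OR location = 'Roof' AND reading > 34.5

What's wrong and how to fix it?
Bug: Without parentheses, AND is evaluated before OR, so the reading filter only applies to the 'Roof' branch

Fix: Add parentheses around the OR so the AND applies to both alternatives

Corrected query:
SELECT id, location, reading FROM sensors WHERE (location = 'Lab-A' OR location = 'Roof') AND reading > 34.5

Result:
id | location | reading
---+----------+--------
1  | Roof     | 56.6   
3  | Lab-A    | 62.7   
4  | Roof     | 37.2   
7  | Roof     | 49.5   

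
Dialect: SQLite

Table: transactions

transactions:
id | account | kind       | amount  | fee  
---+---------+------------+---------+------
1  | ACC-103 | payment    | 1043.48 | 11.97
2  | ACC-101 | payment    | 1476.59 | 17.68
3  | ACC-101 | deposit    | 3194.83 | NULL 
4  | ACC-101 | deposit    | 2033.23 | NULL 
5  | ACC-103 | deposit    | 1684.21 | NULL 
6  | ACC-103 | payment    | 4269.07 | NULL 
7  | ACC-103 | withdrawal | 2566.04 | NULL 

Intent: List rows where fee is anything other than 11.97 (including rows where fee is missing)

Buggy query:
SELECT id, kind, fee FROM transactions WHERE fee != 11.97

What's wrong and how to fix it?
Bug: Inequality against NULL is unknown, not true; rows with NULL are dropped

Fix: Add an explicit OR fee IS NULL to include the missing-value rows

Corrected query:
SELECT id, kind, fee FROM transactions WHERE fee != 11.97 OR fee IS NULL

Result:
id | kind       | fee  
---+------------+------
2  | payment    | 17.68
3  | deposit    | NULL 
4  | deposit    | NULL 
5  | deposit    | NULL 
6  | payment    | NULL 
7  | withdrawal | NULL 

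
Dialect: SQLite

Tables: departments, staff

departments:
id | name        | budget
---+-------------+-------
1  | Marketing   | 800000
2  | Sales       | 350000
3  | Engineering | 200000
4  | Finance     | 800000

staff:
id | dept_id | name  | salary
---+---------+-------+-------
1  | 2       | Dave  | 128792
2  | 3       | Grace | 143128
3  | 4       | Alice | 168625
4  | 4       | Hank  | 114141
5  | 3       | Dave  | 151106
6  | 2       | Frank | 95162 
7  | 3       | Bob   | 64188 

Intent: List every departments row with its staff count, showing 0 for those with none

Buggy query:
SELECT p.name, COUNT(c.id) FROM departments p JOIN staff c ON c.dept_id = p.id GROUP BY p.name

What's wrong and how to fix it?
Bug: INNER JOIN drops departments rows that have no matching staff rows

Fix: Use LEFT JOIN so parents without children still appear (COUNT(c.id) gives 0)

Corrected query:
SELECT p.name, COUNT(c.id) FROM departments p LEFT JOIN staff c ON c.dept_id = p.id GROUP BY p.name

Result:
name        | COUNT(c.id)
------------+------------
Engineering | 3          
Finance     | 2          
Marketing   | 0          
Sales       | 2          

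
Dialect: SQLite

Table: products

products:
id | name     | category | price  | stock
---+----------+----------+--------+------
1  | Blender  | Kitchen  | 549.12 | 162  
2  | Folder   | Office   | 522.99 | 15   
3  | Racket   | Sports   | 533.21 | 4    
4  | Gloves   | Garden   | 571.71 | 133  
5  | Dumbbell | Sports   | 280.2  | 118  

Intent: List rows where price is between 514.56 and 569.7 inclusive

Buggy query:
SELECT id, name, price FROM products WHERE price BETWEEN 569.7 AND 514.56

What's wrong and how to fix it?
Bug: BETWEEN expects the lower bound first; with 569.7 AND 514.56 the range is empty

Fix: Write BETWEEN 514.56 AND 569.7

Corrected query:
SELECT id, name, price FROM products WHERE price BETWEEN 514.56 AND 569.7

Result:
id | name    | price 
---+---------+-------
1  | Blender | 549.12
2  | Folder  | 522.99
3  | Racket  | 533.21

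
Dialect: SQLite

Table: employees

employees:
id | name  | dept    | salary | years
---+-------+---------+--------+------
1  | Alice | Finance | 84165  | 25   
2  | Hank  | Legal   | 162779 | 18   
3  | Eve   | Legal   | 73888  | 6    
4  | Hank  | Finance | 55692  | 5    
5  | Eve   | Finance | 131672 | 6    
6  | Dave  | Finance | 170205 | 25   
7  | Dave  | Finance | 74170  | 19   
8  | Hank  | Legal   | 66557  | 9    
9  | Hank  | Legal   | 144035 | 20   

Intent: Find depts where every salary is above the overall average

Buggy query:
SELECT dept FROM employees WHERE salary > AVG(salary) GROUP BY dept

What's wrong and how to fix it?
Bug: WHERE evaluates per row before aggregation, so AVG() is unavailable

Fix: Compute the overall average in a scalar subquery and compare each group's MIN against it in HAVING

Corrected query:
SELECT dept FROM employees GROUP BY dept HAVING MIN(salary) > (SELECT AVG(salary) FROM employees)

Result:
(no rows)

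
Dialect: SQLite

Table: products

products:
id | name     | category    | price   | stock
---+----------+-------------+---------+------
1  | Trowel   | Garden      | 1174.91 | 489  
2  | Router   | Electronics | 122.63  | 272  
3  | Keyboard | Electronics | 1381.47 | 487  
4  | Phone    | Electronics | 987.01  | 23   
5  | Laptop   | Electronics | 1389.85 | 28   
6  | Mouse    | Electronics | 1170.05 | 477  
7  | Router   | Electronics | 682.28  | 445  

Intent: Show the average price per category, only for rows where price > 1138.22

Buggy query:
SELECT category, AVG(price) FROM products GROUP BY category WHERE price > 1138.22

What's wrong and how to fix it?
Bug: WHERE cannot follow GROUP BY

Fix: Place WHERE between FROM and GROUP BY

Corrected query:
SELECT category, AVG(price) FROM products WHERE price > 1138.22 GROUP BY category

Result:
category    | AVG(price)
------------+-----------
Electronics | 1313.79   
Garden      | 1174.91   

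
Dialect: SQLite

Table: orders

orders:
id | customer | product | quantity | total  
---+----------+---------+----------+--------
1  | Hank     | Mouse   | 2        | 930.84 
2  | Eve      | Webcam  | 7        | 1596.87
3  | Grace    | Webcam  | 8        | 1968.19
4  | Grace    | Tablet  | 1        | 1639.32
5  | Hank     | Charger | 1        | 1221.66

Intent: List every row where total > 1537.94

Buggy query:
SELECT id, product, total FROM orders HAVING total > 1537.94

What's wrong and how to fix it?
Bug: This is a non-aggregate query (no GROUP BY, no aggregates), so in SQLite the HAVING clause is invalid here; a row-level condition belongs in WHERE

Fix: Replace HAVING with WHERE since the condition applies to individual rows

Corrected query:
SELECT id, product, total FROM orders WHERE total > 1537.94

Result:
id | product | total  
---+---------+--------
2  | Webcam  | 1596.87
3  | Webcam  | 1968.19
4  | Tablet  | 1639.32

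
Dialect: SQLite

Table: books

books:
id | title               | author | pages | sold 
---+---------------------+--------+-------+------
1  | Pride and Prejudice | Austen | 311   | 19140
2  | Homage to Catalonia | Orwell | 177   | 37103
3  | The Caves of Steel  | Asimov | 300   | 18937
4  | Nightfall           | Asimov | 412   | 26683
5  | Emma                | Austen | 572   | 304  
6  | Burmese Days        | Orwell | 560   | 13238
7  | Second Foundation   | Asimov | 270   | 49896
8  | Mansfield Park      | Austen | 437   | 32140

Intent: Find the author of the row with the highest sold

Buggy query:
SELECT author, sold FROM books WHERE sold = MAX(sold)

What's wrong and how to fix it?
Bug: MAX(sold) is an aggregate and cannot be used directly in WHERE

Fix: Wrap MAX in a scalar subquery so WHERE compares against a single value

Corrected query:
SELECT author, sold FROM books WHERE sold = (SELECT MAX(sold) FROM books)

Result:
author | sold 
-------+------
Asimov | 49896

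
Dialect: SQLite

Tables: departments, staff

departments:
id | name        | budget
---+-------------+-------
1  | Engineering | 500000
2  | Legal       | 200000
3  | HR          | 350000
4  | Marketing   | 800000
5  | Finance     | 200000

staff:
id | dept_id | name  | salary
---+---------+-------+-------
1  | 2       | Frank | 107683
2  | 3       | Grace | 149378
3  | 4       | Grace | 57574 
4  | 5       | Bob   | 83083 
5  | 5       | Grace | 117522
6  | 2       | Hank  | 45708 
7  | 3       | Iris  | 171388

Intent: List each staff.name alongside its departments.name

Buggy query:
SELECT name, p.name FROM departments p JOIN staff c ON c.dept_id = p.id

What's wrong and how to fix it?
Bug: Both tables have a 'name' column; the unqualified reference is ambiguous

Fix: Prefix ambiguous columns with the table alias

Corrected query:
SELECT c.name, p.name FROM departments p JOIN staff c ON c.dept_id = p.id

Result:
name  | name     
------+----------
Frank | Legal    
Grace | HR       
Grace | Marketing
Bob   | Finance  
Grace | Finance  
Hank  | Legal    
Iris  | HR       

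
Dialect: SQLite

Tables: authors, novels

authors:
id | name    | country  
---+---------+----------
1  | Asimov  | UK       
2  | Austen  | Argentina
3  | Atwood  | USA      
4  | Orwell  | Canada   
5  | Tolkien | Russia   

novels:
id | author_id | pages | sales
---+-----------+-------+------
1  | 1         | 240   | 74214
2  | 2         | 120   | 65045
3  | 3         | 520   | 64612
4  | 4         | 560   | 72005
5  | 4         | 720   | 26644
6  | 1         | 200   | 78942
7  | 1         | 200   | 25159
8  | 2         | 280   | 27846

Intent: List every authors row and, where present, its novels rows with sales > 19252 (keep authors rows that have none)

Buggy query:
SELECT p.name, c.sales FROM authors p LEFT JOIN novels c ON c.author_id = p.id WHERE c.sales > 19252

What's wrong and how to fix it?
Bug: A WHERE condition on the right-hand table after LEFT JOIN drops unmatched parents

Fix: Put 'c.sales > 19252' in the JOIN's ON clause instead of WHERE

Corrected query:
SELECT p.name, c.sales FROM authors p LEFT JOIN novels c ON c.author_id = p.id AND c.sales > 19252

Result:
name    | sales
--------+------
Asimov  | 25159
Asimov  | 74214
Asimov  | 78942
Austen  | 27846
Austen  | 65045
Atwood  | 64612
Orwell  | 26644
Orwell  | 72005
Tolkien | NULL 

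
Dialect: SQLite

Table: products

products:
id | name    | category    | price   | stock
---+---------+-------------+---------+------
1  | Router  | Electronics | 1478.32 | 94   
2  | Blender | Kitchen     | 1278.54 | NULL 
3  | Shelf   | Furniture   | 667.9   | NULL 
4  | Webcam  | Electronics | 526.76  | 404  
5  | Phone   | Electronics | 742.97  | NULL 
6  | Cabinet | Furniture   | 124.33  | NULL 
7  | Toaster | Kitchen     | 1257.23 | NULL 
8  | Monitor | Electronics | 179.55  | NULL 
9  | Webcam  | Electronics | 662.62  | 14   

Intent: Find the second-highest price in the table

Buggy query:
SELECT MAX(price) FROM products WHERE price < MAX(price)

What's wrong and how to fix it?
Bug: MAX(price) on the right of the comparison is an aggregate-in-WHERE error

Fix: Put the inner MAX in a scalar subquery

Corrected query:
SELECT MAX(price) FROM products WHERE price < (SELECT MAX(price) FROM products)

Result:
MAX(price)
----------
1278.54   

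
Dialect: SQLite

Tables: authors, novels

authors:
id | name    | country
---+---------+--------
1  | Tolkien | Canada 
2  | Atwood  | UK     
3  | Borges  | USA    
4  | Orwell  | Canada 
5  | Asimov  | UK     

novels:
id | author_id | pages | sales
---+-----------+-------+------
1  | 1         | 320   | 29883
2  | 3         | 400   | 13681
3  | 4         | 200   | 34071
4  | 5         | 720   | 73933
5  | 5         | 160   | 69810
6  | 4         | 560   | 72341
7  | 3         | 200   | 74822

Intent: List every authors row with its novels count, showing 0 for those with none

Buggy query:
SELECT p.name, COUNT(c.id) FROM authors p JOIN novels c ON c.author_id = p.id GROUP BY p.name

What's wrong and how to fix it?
Bug: INNER JOIN drops authors rows that have no matching novels rows

Fix: Switch to LEFT JOIN to retain unmatched parent rows

Corrected query:
SELECT p.name, COUNT(c.id) FROM authors p LEFT JOIN novels c ON c.author_id = p.id GROUP BY p.name

Result:
name    | COUNT(c.id)
--------+------------
Asimov  | 2          
Atwood  | 0          
Borges  | 2          
Orwell  | 2          
Tolkien | 1          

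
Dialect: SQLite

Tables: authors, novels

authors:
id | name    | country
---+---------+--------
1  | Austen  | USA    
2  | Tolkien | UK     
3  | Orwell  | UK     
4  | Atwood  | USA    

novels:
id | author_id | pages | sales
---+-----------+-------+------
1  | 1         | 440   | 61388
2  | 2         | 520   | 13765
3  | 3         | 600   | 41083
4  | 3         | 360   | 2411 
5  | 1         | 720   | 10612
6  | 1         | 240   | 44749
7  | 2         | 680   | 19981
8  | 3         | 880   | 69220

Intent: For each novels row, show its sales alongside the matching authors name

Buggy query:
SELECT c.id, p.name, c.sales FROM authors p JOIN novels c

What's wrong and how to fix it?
Bug: JOIN with no ON clause produces a cartesian product; every novels row pairs with every authors row

Fix: Add ON c.author_id = p.id to the JOIN

Corrected query:
SELECT c.id, p.name, c.sales FROM authors p JOIN novels c ON c.author_id = p.id

Result:
id | name    | sales
---+---------+------
1  | Austen  | 61388
2  | Tolkien | 13765
3  | Orwell  | 41083
4  | Orwell  | 2411 
5  | Austen  | 10612
6  | Austen  | 44749
7  | Tolkien | 19981
8  | Orwell  | 69220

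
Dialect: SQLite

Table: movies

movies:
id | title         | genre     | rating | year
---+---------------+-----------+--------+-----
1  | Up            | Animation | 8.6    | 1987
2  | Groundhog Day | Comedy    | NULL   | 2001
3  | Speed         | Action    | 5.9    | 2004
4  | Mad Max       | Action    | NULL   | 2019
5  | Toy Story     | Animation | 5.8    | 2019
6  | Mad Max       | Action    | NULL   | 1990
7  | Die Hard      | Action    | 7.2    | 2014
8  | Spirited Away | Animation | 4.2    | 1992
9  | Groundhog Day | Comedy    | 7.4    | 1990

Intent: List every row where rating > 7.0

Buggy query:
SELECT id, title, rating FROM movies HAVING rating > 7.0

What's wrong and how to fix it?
Bug: This is a non-aggregate query (no GROUP BY, no aggregates), so in SQLite the HAVING clause is invalid here; a row-level condition belongs in WHERE

Fix: Use WHERE for row-level filtering

Corrected query:
SELECT id, title, rating FROM movies WHERE rating > 7.0

Result:
id | title         | rating
---+---------------+-------
1  | Up            | 8.6   
7  | Die Hard      | 7.2   
9  | Groundhog Day | 7.4   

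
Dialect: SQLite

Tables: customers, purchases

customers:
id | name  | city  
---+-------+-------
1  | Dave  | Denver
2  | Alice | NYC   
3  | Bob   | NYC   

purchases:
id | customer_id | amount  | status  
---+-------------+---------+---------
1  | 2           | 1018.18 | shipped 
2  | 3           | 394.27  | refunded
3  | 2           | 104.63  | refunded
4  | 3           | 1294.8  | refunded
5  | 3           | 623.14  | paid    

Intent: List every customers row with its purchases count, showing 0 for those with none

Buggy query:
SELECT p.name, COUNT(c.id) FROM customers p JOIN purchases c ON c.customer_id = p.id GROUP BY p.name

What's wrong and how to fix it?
Bug: INNER JOIN drops customers rows that have no matching purchases rows

Fix: Switch to LEFT JOIN to retain unmatched parent rows

Corrected query:
SELECT p.name, COUNT(c.id) FROM customers p LEFT JOIN purchases c ON c.customer_id = p.id GROUP BY p.name

Result:
name  | COUNT(c.id)
------+------------
Alice | 2          
Bob   | 3          
Dave  | 0          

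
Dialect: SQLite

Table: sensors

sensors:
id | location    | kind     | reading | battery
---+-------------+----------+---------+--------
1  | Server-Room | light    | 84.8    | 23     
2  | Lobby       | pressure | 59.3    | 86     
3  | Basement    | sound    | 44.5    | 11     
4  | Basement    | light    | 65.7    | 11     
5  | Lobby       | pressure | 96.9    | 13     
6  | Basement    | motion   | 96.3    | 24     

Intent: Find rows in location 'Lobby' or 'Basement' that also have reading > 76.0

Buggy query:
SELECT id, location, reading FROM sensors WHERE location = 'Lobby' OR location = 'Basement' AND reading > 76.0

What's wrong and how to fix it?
Bug: AND binds tighter than OR, so this parses as location = 'Lobby' OR (location = 'Basement' AND reading > 76.0)

Fix: Add parentheses around the OR so the AND applies to both alternatives

Corrected query:
SELECT id, location, reading FROM sensors WHERE (location = 'Lobby' OR location = 'Basement') AND reading > 76.0

Result:
id | location | reading
---+----------+--------
5  | Lobby    | 96.9   
6  | Basement | 96.3   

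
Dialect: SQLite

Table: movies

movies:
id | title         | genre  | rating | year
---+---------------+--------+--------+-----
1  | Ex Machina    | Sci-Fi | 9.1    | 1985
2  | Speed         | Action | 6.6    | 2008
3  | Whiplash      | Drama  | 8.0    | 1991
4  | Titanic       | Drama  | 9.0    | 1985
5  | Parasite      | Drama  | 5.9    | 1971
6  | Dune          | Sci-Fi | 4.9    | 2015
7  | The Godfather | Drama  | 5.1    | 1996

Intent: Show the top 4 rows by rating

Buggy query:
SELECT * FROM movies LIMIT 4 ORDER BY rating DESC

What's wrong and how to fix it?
Bug: ORDER BY cannot follow LIMIT; LIMIT is the final clause

Fix: Sort with ORDER BY, then apply LIMIT

Corrected query:
SELECT * FROM movies ORDER BY rating DESC LIMIT 4

Result:
id | title      | genre  | rating | year
---+------------+--------+--------+-----
1  | Ex Machina | Sci-Fi | 9.1    | 1985
4  | Titanic    | Drama  | 9      | 1985
3  | Whiplash   | Drama  | 8      | 1991
2  | Speed      | Action | 6.6    | 2008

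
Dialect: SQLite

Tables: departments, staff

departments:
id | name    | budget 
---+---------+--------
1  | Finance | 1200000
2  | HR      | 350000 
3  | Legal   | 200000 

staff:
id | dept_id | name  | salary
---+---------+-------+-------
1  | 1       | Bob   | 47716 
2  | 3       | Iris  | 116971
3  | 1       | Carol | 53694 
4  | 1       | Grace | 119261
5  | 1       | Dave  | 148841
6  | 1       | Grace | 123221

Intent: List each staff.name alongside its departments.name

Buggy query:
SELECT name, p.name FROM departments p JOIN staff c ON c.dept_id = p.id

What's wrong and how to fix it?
Bug: 'name' exists in both joined tables, so the database can't tell which one is meant

Fix: Prefix ambiguous columns with the table alias

Corrected query:
SELECT c.name, p.name FROM departments p JOIN staff c ON c.dept_id = p.id

Result:
name  | name   
------+--------
Bob   | Finance
Iris  | Legal  
Carol | Finance
Grace | Finance
Dave  | Finance
Grace | Finance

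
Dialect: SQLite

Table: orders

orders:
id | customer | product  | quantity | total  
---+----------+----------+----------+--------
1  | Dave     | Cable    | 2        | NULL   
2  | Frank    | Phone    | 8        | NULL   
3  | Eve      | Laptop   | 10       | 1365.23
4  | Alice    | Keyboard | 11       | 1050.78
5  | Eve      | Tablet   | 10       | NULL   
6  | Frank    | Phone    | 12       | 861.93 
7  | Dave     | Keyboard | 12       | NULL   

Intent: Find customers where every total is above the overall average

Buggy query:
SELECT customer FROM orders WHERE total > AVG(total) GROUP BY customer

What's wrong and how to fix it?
Bug: AVG() is an aggregate; it can't sit directly in WHERE

Fix: Compute the overall average in a scalar subquery and compare each group's MIN against it in HAVING

Corrected query:
SELECT customer FROM orders GROUP BY customer HAVING MIN(total) > (SELECT AVG(total) FROM orders)

Result:
customer
--------
Eve     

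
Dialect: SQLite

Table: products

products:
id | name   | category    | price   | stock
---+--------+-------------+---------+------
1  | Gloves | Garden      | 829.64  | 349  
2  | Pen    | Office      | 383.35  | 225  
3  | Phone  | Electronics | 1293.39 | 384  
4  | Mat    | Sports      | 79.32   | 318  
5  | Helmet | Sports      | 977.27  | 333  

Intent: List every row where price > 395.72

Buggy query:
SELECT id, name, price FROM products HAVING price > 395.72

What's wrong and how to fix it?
Bug: This is a non-aggregate query (no GROUP BY, no aggregates), so in SQLite the HAVING clause is invalid here; a row-level condition belongs in WHERE

Fix: Use WHERE for row-level filtering

Corrected query:
SELECT id, name, price FROM products WHERE price > 395.72

Result:
id | name   | price  
---+--------+--------
1  | Gloves | 829.64 
3  | Phone  | 1293.39
5  | Helmet | 977.27 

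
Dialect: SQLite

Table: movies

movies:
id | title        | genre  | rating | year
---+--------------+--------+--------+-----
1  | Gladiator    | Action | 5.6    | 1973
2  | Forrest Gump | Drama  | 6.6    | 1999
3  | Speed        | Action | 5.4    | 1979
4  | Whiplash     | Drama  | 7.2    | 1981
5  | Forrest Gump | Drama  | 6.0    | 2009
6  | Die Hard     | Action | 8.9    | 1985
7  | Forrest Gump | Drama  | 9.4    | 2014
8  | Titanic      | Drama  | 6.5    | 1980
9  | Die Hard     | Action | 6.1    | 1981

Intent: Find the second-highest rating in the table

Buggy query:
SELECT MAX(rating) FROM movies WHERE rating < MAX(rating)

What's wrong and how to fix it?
Bug: MAX(rating) on the right of the comparison is an aggregate-in-WHERE error

Fix: Compute the overall MAX in a subquery, then take MAX of rows below it

Corrected query:
SELECT MAX(rating) FROM movies WHERE rating < (SELECT MAX(rating) FROM movies)

Result:
MAX(rating)
-----------
8.9        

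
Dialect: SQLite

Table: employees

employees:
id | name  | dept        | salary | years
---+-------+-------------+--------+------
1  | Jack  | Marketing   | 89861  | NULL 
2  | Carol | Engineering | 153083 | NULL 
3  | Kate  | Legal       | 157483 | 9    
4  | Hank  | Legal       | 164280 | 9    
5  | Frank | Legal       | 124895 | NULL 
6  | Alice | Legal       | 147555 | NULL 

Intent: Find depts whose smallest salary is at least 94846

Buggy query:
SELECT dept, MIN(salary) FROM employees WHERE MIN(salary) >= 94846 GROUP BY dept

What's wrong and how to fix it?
Bug: Aggregates like MIN are computed per group after WHERE runs

Fix: Replace WHERE with HAVING after the GROUP BY

Corrected query:
SELECT dept, MIN(salary) FROM employees GROUP BY dept HAVING MIN(salary) >= 94846

Result:
dept        | MIN(salary)
------------+------------
Engineering | 153083     
Legal       | 124895     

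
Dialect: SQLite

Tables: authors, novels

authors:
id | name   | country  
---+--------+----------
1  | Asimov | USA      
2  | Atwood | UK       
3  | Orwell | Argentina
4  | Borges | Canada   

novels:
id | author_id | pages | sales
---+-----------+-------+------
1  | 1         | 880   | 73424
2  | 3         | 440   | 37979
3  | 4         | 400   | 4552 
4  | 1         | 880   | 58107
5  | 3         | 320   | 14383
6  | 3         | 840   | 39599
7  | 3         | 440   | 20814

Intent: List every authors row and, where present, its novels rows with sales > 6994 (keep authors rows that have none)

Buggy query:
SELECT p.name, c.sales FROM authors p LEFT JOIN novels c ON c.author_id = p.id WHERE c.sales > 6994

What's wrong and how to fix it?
Bug: A WHERE condition on the right-hand table after LEFT JOIN drops unmatched parents

Fix: Move the right-table condition into the ON clause so unmatched parents are kept

Corrected query:
SELECT p.name, c.sales FROM authors p LEFT JOIN novels c ON c.author_id = p.id AND c.sales > 6994

Result:
name   | sales
-------+------
Asimov | 58107
Asimov | 73424
Atwood | NULL 
Orwell | 14383
Orwell | 20814
Orwell | 37979
Orwell | 39599
Borges | NULL 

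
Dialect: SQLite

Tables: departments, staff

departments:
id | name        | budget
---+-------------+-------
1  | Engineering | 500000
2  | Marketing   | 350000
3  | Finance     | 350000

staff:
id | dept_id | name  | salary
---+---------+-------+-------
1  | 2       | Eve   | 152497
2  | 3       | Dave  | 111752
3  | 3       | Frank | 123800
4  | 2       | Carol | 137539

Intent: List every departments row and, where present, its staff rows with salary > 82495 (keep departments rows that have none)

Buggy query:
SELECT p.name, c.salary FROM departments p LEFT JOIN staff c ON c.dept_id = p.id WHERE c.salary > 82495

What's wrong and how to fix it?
Bug: Filtering c.salary in WHERE discards the NULL rows produced by LEFT JOIN, turning it into an inner join

Fix: Move the right-table condition into the ON clause so unmatched parents are kept

Corrected query:
SELECT p.name, c.salary FROM departments p LEFT JOIN staff c ON c.dept_id = p.id AND c.salary > 82495

Result:
name        | salary
------------+-------
Engineering | NULL  
Marketing   | 137539
Marketing   | 152497
Finance     | 111752
Finance     | 123800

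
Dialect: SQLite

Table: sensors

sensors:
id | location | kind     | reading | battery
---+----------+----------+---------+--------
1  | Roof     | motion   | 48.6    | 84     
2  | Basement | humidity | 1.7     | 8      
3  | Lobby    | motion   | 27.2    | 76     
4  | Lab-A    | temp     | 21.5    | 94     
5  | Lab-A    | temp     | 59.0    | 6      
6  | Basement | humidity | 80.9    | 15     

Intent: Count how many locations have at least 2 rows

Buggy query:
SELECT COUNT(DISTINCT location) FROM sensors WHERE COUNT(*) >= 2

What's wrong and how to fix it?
Bug: COUNT(*) cannot appear in WHERE; the per-group count doesn't exist yet

Fix: Use a subquery that GROUPs and filters with HAVING, then count its rows

Corrected query:
SELECT COUNT(*) FROM (SELECT location FROM sensors GROUP BY location HAVING COUNT(*) >= 2)

Result:
COUNT(*)
--------
2       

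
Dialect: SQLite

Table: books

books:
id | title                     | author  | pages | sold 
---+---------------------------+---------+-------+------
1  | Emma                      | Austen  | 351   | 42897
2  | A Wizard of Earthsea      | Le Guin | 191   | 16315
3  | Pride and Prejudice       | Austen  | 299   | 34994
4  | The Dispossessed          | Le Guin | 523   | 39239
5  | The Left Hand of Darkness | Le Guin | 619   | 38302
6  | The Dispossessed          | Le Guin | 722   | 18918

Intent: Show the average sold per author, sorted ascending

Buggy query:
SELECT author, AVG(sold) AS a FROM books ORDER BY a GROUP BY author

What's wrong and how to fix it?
Bug: GROUP BY must precede ORDER BY

Fix: Move ORDER BY to the end, after GROUP BY

Corrected query:
SELECT author, AVG(sold) AS a FROM books GROUP BY author ORDER BY a

Result:
author  | a      
--------+--------
Le Guin | 28193.5
Austen  | 38945.5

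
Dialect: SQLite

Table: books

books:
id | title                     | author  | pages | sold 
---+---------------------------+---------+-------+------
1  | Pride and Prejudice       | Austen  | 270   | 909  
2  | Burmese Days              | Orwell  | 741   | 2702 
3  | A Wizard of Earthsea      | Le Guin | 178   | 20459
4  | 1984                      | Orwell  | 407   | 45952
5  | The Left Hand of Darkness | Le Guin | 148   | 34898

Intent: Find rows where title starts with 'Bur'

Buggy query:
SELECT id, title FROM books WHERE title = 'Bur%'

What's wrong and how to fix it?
Bug: Wildcards only work with LIKE; '=' treats '%' as a literal character

Fix: Replace '=' with LIKE so 'Bur%' is treated as a pattern

Corrected query:
SELECT id, title FROM books WHERE title LIKE 'Bur%'

Result:
id | title       
---+-------------
2  | Burmese Days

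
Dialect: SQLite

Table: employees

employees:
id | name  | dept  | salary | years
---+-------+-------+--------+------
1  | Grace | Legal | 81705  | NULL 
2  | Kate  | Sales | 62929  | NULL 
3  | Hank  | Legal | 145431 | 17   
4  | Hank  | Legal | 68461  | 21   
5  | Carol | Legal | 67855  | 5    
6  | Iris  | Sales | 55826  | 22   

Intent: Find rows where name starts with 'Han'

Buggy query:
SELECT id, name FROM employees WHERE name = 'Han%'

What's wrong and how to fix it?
Bug: Wildcards only work with LIKE; '=' treats '%' as a literal character

Fix: Use LIKE for wildcard pattern matching

Corrected query:
SELECT id, name FROM employees WHERE name LIKE 'Han%'

Result:
id | name
---+-----
3  | Hank
4  | Hank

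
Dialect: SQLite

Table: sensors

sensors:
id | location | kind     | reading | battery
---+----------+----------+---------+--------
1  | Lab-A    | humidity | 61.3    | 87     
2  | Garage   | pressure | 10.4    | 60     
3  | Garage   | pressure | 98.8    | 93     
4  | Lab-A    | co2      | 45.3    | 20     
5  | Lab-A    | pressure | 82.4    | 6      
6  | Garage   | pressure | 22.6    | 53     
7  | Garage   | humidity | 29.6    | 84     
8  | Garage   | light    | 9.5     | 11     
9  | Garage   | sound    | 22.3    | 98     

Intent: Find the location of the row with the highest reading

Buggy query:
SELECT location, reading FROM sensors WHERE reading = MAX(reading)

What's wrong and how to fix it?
Bug: WHERE is evaluated per row; an aggregate over the whole table isn't defined there

Fix: Use a subquery: WHERE reading = (SELECT MAX(reading) FROM sensors)

Corrected query:
SELECT location, reading FROM sensors WHERE reading = (SELECT MAX(reading) FROM sensors)

Result:
location | reading
---------+--------
Garage   | 98.8   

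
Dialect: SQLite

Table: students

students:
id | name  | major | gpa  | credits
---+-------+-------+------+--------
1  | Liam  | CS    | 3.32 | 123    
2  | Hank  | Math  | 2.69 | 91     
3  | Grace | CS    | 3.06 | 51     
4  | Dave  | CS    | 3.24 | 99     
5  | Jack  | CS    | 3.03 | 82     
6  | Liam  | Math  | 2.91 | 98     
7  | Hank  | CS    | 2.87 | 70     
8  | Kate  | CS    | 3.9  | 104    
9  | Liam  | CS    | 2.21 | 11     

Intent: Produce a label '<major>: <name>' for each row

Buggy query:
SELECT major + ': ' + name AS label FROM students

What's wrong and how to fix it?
Bug: '+' is numeric addition; on text columns SQLite converts them to 0 instead of concatenating

Fix: Use the || operator for string concatenation

Corrected query:
SELECT major || ': ' || name AS label FROM students

Result:
label     
----------
CS: Liam  
Math: Hank
CS: Grace 
CS: Dave  
CS: Jack  
Math: Liam
CS: Hank  
CS: Kate  
CS: Liam  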